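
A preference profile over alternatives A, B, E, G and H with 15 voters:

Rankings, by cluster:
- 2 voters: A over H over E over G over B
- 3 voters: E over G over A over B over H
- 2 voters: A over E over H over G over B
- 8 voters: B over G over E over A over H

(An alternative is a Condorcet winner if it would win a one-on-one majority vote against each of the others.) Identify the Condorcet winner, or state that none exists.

Check each pair by majority over 15 ballots:
A vs B: 2+3+2 = 7 for A, 8 for B — B by 8–7.
A vs E: 2+2 = 4 for A, 11 for E — E by 11–4.
A vs G: 2+2 = 4 for A, 11 for G — G by 11–4.
A vs H: A is ranked higher on 2+3+2+8 = 15 ballots, H on 0. A wins 15–0.
B vs E: 8 to 7, B.
B vs G: B preferred on 8 ballots; B wins 8–7.
B vs H: 3+8 = 11 for B, 4 for H — B by 11–4.
E vs G: 2+3+2 = 7 for E, 8 for G — G by 8–7.
E vs H: 3+2+8 = 13 for E, 2 for H — E by 13–2.
G vs H: G preferred on 3+8 = 11 ballots; G wins 11–4.
Only B has no losses; B is the Condorcet winner.

B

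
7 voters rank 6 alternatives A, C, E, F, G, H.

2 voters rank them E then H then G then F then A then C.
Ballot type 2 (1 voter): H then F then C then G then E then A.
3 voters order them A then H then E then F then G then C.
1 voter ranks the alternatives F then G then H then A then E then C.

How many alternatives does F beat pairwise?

F against each rival (7 voters):
F vs A: 2+1+1 = 4 for F, 3 for A — F by 4–3.
F vs C: F, 7–0.
F vs E: F is ranked higher on 1+1 = 2 ballots, E on 5. E wins 5–2.
F vs G: F, 5–2.
F–H: H 6–1.
F beats A, C, G; loses to E, H — 3 pairwise wins.

3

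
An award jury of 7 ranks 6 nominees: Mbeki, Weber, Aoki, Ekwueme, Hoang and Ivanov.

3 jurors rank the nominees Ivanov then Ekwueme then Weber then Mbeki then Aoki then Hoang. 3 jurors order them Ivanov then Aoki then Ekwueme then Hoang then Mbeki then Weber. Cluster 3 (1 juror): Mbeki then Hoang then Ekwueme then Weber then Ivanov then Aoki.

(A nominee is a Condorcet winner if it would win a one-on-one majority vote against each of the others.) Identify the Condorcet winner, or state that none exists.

Ivanov

Check each pair by majority over 7 ballots:
Mbeki vs Weber: 3+1 = 4 for Mbeki, 3 for Weber — Mbeki by 4–3.
Mbeki vs Aoki: 3+1 = 4 for Mbeki, 3 for Aoki — Mbeki by 4–3.
Mbeki vs Ekwueme: Mbeki is ranked higher on 1 ballot, Ekwueme on 6. Ekwueme wins 6–1.
Mbeki vs Hoang: 3+1 = 4 for Mbeki, 3 for Hoang — Mbeki by 4–3.
Mbeki vs Ivanov: Mbeki is ranked higher on 1 ballot, Ivanov on 6. Ivanov wins 6–1.
Weber vs Aoki: Weber is ranked higher on 3+1 = 4 ballots, Aoki on 3. Weber wins 4–3.
Weber vs Ekwueme: 0 for Weber, 7 for Ekwueme — Ekwueme by 7–0.
Weber vs Hoang: 3 for Weber, 4 for Hoang — Hoang by 4–3.
Weber vs Ivanov: 1 to 6, Ivanov.
Aoki vs Ekwueme: 3 for Aoki, 4 for Ekwueme — Ekwueme by 4–3.
Aoki vs Hoang: Aoki preferred on 3+3 = 6 ballots; Aoki wins 6–1.
Aoki vs Ivanov: 0 for Aoki, 7 for Ivanov — Ivanov by 7–0.
Ekwueme vs Hoang: 6 to 1, Ekwueme.
Ekwueme vs Ivanov: 1 for Ekwueme, 6 for Ivanov — Ivanov by 6–1.
Hoang vs Ivanov: 1 for Hoang, 6 for Ivanov — Ivanov by 6–1.
Ivanov wins every pairwise contest, so Ivanov is the Condorcet winner.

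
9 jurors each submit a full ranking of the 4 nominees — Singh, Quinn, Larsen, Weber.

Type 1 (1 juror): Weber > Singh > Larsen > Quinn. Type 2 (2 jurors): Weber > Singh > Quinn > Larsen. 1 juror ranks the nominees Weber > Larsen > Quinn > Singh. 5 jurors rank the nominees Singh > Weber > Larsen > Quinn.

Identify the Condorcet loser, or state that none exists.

Quinn

Head-to-head results (9 jurors):
Singh vs Quinn: Singh wins 8–1.
Singh–Larsen: Singh 8–1.
Singh vs Weber: Singh wins 5–4.
Quinn vs Larsen: Quinn preferred on 2 ballots; Larsen wins 7–2.
Quinn vs Weber: Quinn is ranked higher on 0 ballots, Weber on 9. Weber wins 9–0.
Larsen vs Weber: 0 for Larsen, 9 for Weber — Weber by 9–0.
Quinn loses to every other nominee — it is the Condorcet loser.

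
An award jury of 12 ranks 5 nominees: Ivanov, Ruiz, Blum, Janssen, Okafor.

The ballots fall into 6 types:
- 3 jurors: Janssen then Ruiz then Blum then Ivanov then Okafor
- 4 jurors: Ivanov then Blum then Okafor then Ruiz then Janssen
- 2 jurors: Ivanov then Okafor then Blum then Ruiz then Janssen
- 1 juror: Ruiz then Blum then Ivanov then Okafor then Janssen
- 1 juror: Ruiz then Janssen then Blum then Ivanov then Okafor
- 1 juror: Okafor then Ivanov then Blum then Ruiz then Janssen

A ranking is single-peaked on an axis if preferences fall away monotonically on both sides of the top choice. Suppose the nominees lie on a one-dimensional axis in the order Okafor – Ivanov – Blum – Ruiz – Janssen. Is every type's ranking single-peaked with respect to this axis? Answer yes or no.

yes

Axis positions: Okafor=1, Ivanov=2, Blum=3, Ruiz=4, Janssen=5.
Type 1 (peak Janssen at position 5): ranking walks positions 5-4-3-2-1, expanding outward from the peak — single-peaked.
Type 2 (peak Ivanov at position 2): ranking walks positions 2-3-1-4-5, expanding outward from the peak — single-peaked.
Type 3 (peak Ivanov at position 2): ranking walks positions 2-1-3-4-5, expanding outward from the peak — single-peaked.
Type 4 (peak Ruiz at position 4): ranking walks positions 4-3-2-1-5, expanding outward from the peak — single-peaked.
Type 5 (peak Ruiz at position 4): ranking walks positions 4-5-3-2-1, expanding outward from the peak — single-peaked.
Type 6 (peak Okafor at position 1): ranking walks positions 1-2-3-4-5, expanding outward from the peak — single-peaked.
Every ranking is single-peaked on this axis.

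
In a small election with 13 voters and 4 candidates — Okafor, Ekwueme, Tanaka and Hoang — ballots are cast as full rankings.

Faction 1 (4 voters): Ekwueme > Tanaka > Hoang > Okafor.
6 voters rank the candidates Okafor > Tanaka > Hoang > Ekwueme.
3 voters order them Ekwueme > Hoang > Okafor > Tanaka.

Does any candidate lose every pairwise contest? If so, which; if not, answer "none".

Head-to-head results (13 voters):
Okafor vs Ekwueme: Ekwueme wins 7–6.
Okafor–Tanaka: Okafor 9–4.
Okafor vs Hoang: Hoang wins 7–6.
Ekwueme vs Tanaka: Ekwueme wins 7–6.
Ekwueme vs Hoang: Ekwueme preferred on 4+3 = 7 ballots; Ekwueme wins 7–6.
Tanaka vs Hoang: Tanaka wins 10–3.
Each candidate has at least one pairwise win (Okafor beats Tanaka; Ekwueme beats Okafor; Tanaka beats Hoang; Hoang beats Okafor) — no Condorcet loser.

none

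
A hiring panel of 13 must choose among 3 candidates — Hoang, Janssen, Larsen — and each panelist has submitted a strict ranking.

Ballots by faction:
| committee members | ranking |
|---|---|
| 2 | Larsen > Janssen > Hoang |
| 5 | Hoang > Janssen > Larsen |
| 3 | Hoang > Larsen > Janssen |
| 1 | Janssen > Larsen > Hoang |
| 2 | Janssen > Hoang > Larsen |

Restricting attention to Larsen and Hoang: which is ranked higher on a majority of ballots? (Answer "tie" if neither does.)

Ballots ranking Larsen above Hoang: 2 + 1 = 3.
Ballots ranking Hoang above Larsen: 13 − 3 = 10.
Hoang wins the head-to-head 10–3.

Hoang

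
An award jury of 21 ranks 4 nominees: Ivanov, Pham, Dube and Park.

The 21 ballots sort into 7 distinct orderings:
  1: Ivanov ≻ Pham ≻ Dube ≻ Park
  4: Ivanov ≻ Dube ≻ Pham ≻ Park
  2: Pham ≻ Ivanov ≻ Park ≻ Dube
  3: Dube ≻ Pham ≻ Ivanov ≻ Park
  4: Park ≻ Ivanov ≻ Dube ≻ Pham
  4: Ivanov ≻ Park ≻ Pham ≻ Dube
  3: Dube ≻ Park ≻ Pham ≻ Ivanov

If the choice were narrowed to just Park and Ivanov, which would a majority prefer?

Ivanov

Ballots ranking Park above Ivanov: 4 + 3 = 7.
Ballots ranking Ivanov above Park: 21 − 7 = 14.
Ivanov wins the head-to-head 14–7.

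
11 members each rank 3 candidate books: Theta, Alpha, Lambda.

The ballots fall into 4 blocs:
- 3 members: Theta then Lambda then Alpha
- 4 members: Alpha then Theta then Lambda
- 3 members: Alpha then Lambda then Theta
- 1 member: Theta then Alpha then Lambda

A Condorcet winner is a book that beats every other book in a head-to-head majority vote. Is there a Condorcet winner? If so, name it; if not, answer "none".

Alpha

Pairwise majorities:
Theta–Alpha: Alpha 7–4.
Theta vs Lambda: Theta preferred on 3+4+1 = 8 ballots; Theta wins 8–3.
Alpha vs Lambda: Alpha wins 8–3.
Alpha wins every pairwise contest, so Alpha is the Condorcet winner.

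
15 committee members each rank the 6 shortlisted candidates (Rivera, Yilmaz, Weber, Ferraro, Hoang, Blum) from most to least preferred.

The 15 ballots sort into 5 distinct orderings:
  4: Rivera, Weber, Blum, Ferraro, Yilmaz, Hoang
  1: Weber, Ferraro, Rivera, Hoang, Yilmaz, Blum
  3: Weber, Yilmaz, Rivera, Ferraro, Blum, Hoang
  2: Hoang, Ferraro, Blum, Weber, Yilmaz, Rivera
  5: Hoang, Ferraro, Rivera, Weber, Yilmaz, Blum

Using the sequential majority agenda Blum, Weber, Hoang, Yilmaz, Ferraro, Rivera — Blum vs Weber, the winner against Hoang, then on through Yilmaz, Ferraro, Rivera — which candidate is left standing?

Rivera

Round 1: Blum vs Weber — 2–13, Weber advances.
Round 2: Weber vs Hoang — 8–7, Weber advances.
Round 3: Weber vs Yilmaz — 15–0, Weber advances.
Round 4: Weber vs Ferraro — 8–7, Weber advances.
Round 5: Weber vs Rivera — 6–9, Rivera advances.
The agenda winner is Rivera.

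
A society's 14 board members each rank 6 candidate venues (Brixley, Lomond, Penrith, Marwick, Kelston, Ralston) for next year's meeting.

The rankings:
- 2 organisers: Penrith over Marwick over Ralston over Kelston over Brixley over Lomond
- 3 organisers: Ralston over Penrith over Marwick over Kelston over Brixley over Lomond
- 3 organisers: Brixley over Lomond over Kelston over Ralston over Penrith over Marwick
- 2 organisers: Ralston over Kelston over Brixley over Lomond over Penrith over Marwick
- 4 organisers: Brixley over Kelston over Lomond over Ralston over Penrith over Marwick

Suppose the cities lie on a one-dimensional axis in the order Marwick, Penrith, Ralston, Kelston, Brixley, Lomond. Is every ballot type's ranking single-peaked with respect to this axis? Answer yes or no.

Axis positions: Marwick=1, Penrith=2, Ralston=3, Kelston=4, Brixley=5, Lomond=6.
Ballot type 1 (peak Penrith at position 2): ranking walks positions 2-1-3-4-5-6, expanding outward from the peak — single-peaked.
Ballot type 2 (peak Ralston at position 3): ranking walks positions 3-2-1-4-5-6, expanding outward from the peak — single-peaked.
Ballot type 3 (peak Brixley at position 5): ranking walks positions 5-6-4-3-2-1, expanding outward from the peak — single-peaked.
Ballot type 4 (peak Ralston at position 3): ranking walks positions 3-4-5-6-2-1, expanding outward from the peak — single-peaked.
Ballot type 5 (peak Brixley at position 5): ranking walks positions 5-4-6-3-2-1, expanding outward from the peak — single-peaked.
Every ranking is single-peaked on this axis.

yes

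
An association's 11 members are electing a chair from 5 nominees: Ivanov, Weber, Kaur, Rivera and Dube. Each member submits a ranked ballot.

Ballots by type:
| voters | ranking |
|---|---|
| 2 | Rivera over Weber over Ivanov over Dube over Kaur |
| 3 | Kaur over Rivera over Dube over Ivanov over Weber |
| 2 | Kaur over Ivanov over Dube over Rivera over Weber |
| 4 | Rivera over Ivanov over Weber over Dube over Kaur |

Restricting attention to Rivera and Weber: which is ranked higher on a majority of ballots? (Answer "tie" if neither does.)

Ballots ranking Rivera above Weber: 2 + 3 + 2 + 4 = 11.
Ballots ranking Weber above Rivera: 11 − 11 = 0.
Rivera wins the head-to-head 11–0.

Rivera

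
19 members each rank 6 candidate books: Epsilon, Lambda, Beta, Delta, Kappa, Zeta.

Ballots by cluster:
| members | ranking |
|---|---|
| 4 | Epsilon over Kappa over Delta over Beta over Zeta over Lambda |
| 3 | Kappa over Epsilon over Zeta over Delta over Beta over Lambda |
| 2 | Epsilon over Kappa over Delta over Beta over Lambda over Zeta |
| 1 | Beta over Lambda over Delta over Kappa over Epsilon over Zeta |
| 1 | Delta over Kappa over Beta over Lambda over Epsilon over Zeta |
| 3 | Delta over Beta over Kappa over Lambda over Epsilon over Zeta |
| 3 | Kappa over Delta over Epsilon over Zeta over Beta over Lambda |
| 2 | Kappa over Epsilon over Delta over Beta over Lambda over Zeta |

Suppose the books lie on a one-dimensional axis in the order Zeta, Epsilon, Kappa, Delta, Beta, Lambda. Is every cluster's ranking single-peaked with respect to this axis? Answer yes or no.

Axis positions: Zeta=1, Epsilon=2, Kappa=3, Delta=4, Beta=5, Lambda=6.
Cluster 1 (peak Epsilon at position 2): ranking walks positions 2-3-4-5-1-6, expanding outward from the peak — single-peaked.
Cluster 2 (peak Kappa at position 3): ranking walks positions 3-2-1-4-5-6, expanding outward from the peak — single-peaked.
Cluster 3 (peak Epsilon at position 2): ranking walks positions 2-3-4-5-6-1, expanding outward from the peak — single-peaked.
Cluster 4 (peak Beta at position 5): ranking walks positions 5-6-4-3-2-1, expanding outward from the peak — single-peaked.
Cluster 5 (peak Delta at position 4): ranking walks positions 4-3-5-6-2-1, expanding outward from the peak — single-peaked.
Cluster 6 (peak Delta at position 4): ranking walks positions 4-5-3-6-2-1, expanding outward from the peak — single-peaked.
Cluster 7 (peak Kappa at position 3): ranking walks positions 3-4-2-1-5-6, expanding outward from the peak — single-peaked.
Cluster 8 (peak Kappa at position 3): ranking walks positions 3-2-4-5-6-1, expanding outward from the peak — single-peaked.
Every ranking is single-peaked on this axis.

yes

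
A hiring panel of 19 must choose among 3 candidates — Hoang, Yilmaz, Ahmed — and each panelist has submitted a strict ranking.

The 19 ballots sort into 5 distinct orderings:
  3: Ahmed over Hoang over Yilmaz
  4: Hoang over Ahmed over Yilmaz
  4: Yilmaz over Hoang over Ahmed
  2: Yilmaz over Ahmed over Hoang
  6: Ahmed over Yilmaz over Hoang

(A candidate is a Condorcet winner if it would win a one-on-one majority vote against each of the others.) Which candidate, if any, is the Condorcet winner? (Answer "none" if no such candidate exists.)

Ahmed

Check each pair by majority over 19 ballots:
Hoang vs Yilmaz: Hoang is ranked higher on 3+4 = 7 ballots, Yilmaz on 12. Yilmaz wins 12–7.
Hoang vs Ahmed: Hoang is ranked higher on 4+4 = 8 ballots, Ahmed on 11. Ahmed wins 11–8.
Yilmaz vs Ahmed: 4+2 = 6 for Yilmaz, 13 for Ahmed — Ahmed by 13–6.
Ahmed defeats every rival head-to-head and is the Condorcet winner.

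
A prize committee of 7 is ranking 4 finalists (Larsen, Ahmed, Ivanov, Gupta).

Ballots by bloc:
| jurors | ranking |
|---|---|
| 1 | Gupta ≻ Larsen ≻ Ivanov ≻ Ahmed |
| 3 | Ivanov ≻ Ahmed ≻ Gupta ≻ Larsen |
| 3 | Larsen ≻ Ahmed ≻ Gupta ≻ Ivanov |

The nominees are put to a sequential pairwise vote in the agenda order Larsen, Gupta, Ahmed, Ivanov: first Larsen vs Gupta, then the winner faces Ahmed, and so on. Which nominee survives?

Round 1: Larsen vs Gupta — 3–4, Gupta advances.
Round 2: Gupta vs Ahmed — 1–6, Ahmed advances.
Round 3: Ahmed vs Ivanov — 3–4, Ivanov advances.
Ivanov survives the agenda.

Ivanov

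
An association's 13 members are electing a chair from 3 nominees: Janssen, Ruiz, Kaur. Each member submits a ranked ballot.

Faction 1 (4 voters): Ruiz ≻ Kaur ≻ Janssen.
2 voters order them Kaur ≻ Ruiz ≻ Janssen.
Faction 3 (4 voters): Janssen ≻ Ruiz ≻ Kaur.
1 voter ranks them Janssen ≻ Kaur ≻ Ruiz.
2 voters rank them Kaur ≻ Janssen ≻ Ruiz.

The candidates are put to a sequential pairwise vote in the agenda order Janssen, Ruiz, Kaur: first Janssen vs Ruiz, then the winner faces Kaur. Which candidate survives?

Round 1: Janssen vs Ruiz — 7–6, Janssen advances.
Round 2: Janssen vs Kaur — 5–8, Kaur advances.
Kaur survives the agenda.

Kaur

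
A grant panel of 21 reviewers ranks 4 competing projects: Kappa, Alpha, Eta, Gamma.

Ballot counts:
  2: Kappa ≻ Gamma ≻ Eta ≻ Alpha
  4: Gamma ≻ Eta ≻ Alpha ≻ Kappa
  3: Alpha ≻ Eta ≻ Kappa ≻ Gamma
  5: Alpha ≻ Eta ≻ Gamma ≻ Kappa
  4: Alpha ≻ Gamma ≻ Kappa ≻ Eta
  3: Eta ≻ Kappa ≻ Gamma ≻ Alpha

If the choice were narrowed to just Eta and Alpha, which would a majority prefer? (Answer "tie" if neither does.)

Ballots ranking Eta above Alpha: 2 + 4 + 3 = 9.
Ballots ranking Alpha above Eta: 21 − 9 = 12.
Alpha wins the head-to-head 12–9.

Alpha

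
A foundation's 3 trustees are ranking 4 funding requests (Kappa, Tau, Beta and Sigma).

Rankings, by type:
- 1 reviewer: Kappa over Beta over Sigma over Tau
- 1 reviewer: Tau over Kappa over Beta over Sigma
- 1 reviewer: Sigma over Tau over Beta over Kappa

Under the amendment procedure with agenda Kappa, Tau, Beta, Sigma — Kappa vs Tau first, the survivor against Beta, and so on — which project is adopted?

Round 1: Kappa vs Tau — 1–2, Tau advances.
Round 2: Tau vs Beta — 2–1, Tau advances.
Round 3: Tau vs Sigma — 1–2, Sigma advances.
Sigma survives the agenda.

Sigma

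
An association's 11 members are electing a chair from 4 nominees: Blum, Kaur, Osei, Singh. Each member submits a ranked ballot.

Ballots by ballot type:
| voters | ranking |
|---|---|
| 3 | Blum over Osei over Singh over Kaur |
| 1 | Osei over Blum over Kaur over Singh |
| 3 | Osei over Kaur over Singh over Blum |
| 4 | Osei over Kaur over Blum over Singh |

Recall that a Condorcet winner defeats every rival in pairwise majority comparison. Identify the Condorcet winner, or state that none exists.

Pairwise majorities:
Blum vs Kaur: Kaur wins 7–4.
Blum vs Osei: Osei, 8–3.
Blum vs Singh: Blum, 8–3.
Kaur vs Osei: Osei, 11–0.
Kaur–Singh: Kaur 8–3.
Osei–Singh: Osei 11–0.
Osei beats each of Blum, Kaur, Singh — Osei is the Condorcet winner.

Osei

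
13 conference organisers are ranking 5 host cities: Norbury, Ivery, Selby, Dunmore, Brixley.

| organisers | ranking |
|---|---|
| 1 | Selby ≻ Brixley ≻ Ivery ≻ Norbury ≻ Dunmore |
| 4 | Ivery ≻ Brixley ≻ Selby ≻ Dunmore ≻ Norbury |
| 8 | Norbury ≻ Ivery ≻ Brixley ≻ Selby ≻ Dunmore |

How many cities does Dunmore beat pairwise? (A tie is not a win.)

Dunmore against each rival (13 organisers):
Dunmore vs Norbury: Norbury, 9–4.
Dunmore vs Ivery: Dunmore is ranked higher on 0 ballots, Ivery on 13. Ivery wins 13–0.
Dunmore vs Selby: Selby wins 13–0.
Dunmore vs Brixley: Dunmore is ranked higher on 0 ballots, Brixley on 13. Brixley wins 13–0.
Dunmore beats no one; loses to Norbury, Ivery, Selby, Brixley — 0 pairwise wins.

0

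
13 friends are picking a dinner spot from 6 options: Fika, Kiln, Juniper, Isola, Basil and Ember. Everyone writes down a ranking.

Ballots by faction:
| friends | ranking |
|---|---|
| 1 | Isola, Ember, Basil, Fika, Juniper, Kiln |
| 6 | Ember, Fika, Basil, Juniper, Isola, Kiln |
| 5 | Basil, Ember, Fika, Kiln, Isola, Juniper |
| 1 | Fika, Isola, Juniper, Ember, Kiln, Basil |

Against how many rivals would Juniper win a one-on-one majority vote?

Juniper against each rival (13 friends):
Juniper vs Fika: Fika wins 13–0.
Juniper vs Kiln: 8 to 5, Juniper.
Juniper vs Isola: 6 to 7, Isola.
Juniper vs Basil: Juniper preferred on 1 ballot; Basil wins 12–1.
Juniper vs Ember: Juniper preferred on 1 ballot; Ember wins 12–1.
Juniper beats Kiln; loses to Fika, Isola, Basil, Ember — 1 pairwise win.

1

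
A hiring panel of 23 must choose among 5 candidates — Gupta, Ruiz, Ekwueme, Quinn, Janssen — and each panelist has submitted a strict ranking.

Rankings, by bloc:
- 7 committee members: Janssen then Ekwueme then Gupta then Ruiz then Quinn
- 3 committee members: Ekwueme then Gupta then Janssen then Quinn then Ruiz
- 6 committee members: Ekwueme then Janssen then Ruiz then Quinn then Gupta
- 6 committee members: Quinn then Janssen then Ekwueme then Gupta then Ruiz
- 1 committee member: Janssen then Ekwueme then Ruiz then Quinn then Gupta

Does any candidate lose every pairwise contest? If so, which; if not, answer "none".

none

Head-to-head results (23 committee members):
Gupta vs Ruiz: Gupta is ranked higher on 7+3+6 = 16 ballots, Ruiz on 7. Gupta wins 16–7.
Gupta vs Ekwueme: Gupta is ranked higher on 0 ballots, Ekwueme on 23. Ekwueme wins 23–0.
Gupta vs Quinn: Quinn wins 13–10.
Gupta vs Janssen: 3 to 20, Janssen.
Ruiz vs Ekwueme: Ruiz is ranked higher on 0 ballots, Ekwueme on 23. Ekwueme wins 23–0.
Ruiz–Quinn: Ruiz 14–9.
Ruiz–Janssen: Janssen 23–0.
Ekwueme vs Quinn: 17 to 6, Ekwueme.
Ekwueme vs Janssen: 3+6 = 9 for Ekwueme, 14 for Janssen — Janssen by 14–9.
Quinn vs Janssen: 6 for Quinn, 17 for Janssen — Janssen by 17–6.
Every candidate wins at least one matchup (Gupta beats Ruiz; Ruiz beats Quinn; Ekwueme beats Gupta; Quinn beats Gupta; Janssen beats Gupta), so there is no Condorcet loser.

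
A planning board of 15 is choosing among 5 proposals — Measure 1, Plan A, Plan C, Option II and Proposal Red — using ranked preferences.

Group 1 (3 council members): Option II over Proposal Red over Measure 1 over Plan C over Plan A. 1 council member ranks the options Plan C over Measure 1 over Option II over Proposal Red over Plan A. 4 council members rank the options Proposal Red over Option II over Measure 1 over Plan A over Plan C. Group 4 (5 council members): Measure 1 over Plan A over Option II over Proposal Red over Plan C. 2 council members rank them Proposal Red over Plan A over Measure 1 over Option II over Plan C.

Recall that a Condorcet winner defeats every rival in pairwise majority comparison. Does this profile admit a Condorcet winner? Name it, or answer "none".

none

Head-to-head results (15 council members):
Measure 1–Plan A: Measure 1 13–2.
Measure 1–Plan C: Measure 1 14–1.
Measure 1 vs Option II: Measure 1 wins 8–7.
Measure 1–Proposal Red: Proposal Red 9–6.
Plan A–Plan C: Plan A 11–4.
Plan A vs Option II: Option II, 8–7.
Plan A vs Proposal Red: Proposal Red wins 10–5.
Plan C–Option II: Option II 14–1.
Plan C vs Proposal Red: Proposal Red wins 14–1.
Option II vs Proposal Red: Option II, 9–6.
No option is unbeaten: Measure 1 loses to Proposal Red; Plan A loses to Measure 1; Plan C loses to Measure 1; Option II loses to Measure 1; Proposal Red loses to Option II. In particular Measure 1 beats Option II beats Proposal Red beats Measure 1 is a majority cycle — no Condorcet winner exists.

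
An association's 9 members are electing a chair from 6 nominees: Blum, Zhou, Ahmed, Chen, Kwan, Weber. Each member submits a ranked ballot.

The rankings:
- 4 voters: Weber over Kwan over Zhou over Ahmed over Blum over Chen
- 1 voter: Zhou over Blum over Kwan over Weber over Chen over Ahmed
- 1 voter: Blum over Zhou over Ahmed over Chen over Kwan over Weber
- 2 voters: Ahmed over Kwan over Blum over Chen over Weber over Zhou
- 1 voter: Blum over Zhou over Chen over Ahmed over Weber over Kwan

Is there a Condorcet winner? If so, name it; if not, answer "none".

Head-to-head results (9 voters):
Blum vs Zhou: 1+2+1 = 4 for Blum, 5 for Zhou — Zhou by 5–4.
Blum vs Ahmed: Ahmed, 6–3.
Blum vs Chen: Blum is ranked higher on 4+1+1+2+1 = 9 ballots, Chen on 0. Blum wins 9–0.
Blum vs Kwan: Kwan, 6–3.
Blum vs Weber: Blum preferred on 1+1+2+1 = 5 ballots; Blum wins 5–4.
Zhou vs Ahmed: 4+1+1+1 = 7 for Zhou, 2 for Ahmed — Zhou by 7–2.
Zhou vs Chen: Zhou wins 7–2.
Zhou vs Kwan: 1+1+1 = 3 for Zhou, 6 for Kwan — Kwan by 6–3.
Zhou vs Weber: 1+1+1 = 3 for Zhou, 6 for Weber — Weber by 6–3.
Ahmed vs Chen: 7 to 2, Ahmed.
Ahmed vs Kwan: Kwan, 5–4.
Ahmed vs Weber: 4 to 5, Weber.
Chen vs Kwan: Kwan wins 7–2.
Chen vs Weber: Chen is ranked higher on 1+2+1 = 4 ballots, Weber on 5. Weber wins 5–4.
Kwan vs Weber: Kwan is ranked higher on 1+1+2 = 4 ballots, Weber on 5. Weber wins 5–4.
Every candidate loses at least once (Blum loses to Zhou; Zhou loses to Kwan; Ahmed loses to Zhou; Chen loses to Blum; Kwan loses to Weber; Weber loses to Blum). The majority relation contains the cycle Blum → Weber → Zhou → Blum, so there is no Condorcet winner.

none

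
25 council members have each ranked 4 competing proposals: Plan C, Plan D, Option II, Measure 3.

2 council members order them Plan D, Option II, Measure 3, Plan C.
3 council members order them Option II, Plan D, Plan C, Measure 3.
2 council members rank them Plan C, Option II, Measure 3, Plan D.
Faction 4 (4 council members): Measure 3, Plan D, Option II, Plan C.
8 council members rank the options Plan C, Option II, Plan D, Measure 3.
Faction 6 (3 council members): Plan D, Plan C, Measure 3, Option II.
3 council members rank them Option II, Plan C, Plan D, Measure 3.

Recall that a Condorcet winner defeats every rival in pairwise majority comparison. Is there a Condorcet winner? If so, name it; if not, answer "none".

Pairwise majorities:
Plan C vs Plan D: Plan C is ranked higher on 2+8+3 = 13 ballots, Plan D on 12. Plan C wins 13–12.
Plan C vs Option II: 2+8+3 = 13 for Plan C, 12 for Option II — Plan C by 13–12.
Plan C vs Measure 3: Plan C is ranked higher on 3+2+8+3+3 = 19 ballots, Measure 3 on 6. Plan C wins 19–6.
Plan D vs Option II: Plan D is ranked higher on 2+4+3 = 9 ballots, Option II on 16. Option II wins 16–9.
Plan D vs Measure 3: 19 to 6, Plan D.
Option II vs Measure 3: 18 to 7, Option II.
Plan C defeats every rival head-to-head and is the Condorcet winner.

Plan C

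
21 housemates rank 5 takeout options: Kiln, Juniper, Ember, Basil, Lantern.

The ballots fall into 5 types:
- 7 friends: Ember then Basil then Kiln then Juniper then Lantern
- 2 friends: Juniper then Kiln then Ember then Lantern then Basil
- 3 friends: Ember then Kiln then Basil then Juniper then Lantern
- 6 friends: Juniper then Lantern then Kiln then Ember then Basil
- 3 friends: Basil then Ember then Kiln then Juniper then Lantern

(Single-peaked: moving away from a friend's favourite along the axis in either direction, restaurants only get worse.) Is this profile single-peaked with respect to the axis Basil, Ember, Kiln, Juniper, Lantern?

yes

Axis positions: Basil=1, Ember=2, Kiln=3, Juniper=4, Lantern=5.
Type 1 (peak Ember at position 2): ranking walks positions 2-1-3-4-5, expanding outward from the peak — single-peaked.
Type 2 (peak Juniper at position 4): ranking walks positions 4-3-2-5-1, expanding outward from the peak — single-peaked.
Type 3 (peak Ember at position 2): ranking walks positions 2-3-1-4-5, expanding outward from the peak — single-peaked.
Type 4 (peak Juniper at position 4): ranking walks positions 4-5-3-2-1, expanding outward from the peak — single-peaked.
Type 5 (peak Basil at position 1): ranking walks positions 1-2-3-4-5, expanding outward from the peak — single-peaked.
Every ranking is single-peaked on this axis.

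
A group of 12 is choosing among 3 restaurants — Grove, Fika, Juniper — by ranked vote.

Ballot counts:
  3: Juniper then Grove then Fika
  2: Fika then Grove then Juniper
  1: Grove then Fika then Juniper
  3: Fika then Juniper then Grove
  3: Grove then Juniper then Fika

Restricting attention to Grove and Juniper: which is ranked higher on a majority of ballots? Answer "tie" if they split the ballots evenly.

tie

Ballots ranking Grove above Juniper: 2 + 1 + 3 = 6.
Ballots ranking Juniper above Grove: 12 − 6 = 6.
6–6: the pair ties.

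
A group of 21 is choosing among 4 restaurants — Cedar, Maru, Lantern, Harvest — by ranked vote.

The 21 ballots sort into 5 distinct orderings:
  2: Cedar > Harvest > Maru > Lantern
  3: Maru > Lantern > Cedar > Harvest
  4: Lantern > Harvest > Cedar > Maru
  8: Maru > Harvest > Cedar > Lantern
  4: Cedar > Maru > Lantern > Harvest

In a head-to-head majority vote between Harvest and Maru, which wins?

Ballots ranking Harvest above Maru: 2 + 4 = 6.
Ballots ranking Maru above Harvest: 21 − 6 = 15.
Maru wins the head-to-head 15–6.

Maru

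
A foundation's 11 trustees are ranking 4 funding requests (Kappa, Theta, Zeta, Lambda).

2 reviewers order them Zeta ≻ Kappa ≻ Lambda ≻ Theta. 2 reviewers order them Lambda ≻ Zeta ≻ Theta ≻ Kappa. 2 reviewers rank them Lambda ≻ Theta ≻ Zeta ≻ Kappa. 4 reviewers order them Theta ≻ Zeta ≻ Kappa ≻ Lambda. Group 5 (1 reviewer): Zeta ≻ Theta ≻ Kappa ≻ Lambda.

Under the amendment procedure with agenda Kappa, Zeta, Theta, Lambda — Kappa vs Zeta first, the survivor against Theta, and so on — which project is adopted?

Round 1: Kappa vs Zeta — 0–11, Zeta advances.
Round 2: Zeta vs Theta — 5–6, Theta advances.
Round 3: Theta vs Lambda — 5–6, Lambda advances.
Lambda survives the agenda.

Lambda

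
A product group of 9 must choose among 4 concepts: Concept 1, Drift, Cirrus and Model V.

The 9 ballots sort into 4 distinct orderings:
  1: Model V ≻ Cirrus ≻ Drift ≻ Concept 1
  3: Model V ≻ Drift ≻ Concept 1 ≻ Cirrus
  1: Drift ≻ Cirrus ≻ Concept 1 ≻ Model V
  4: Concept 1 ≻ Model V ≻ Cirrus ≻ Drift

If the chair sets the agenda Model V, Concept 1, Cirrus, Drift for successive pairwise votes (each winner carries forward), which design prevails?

Round 1: Model V vs Concept 1 — 4–5, Concept 1 advances.
Round 2: Concept 1 vs Cirrus — 7–2, Concept 1 advances.
Round 3: Concept 1 vs Drift — 4–5, Drift advances.
Drift survives the agenda.

Drift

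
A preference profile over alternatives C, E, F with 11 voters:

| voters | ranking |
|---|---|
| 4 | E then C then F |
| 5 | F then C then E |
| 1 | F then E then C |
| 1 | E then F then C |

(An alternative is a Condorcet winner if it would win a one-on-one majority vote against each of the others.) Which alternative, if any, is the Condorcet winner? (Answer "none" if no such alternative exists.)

Check each pair by majority over 11 ballots:
C vs E: E, 6–5.
C vs F: C is ranked higher on 4 ballots, F on 7. F wins 7–4.
E–F: F 6–5.
F wins every pairwise contest, so F is the Condorcet winner.

F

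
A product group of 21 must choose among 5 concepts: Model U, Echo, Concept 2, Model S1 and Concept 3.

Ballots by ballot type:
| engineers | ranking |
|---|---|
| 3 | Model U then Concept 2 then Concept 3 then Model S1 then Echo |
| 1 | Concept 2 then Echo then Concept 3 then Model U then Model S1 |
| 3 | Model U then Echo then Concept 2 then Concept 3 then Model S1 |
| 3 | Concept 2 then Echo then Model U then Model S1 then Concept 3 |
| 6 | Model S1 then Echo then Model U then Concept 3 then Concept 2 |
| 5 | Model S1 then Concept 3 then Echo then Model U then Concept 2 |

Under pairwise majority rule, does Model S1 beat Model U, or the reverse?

Ballots ranking Model S1 above Model U: 6 + 5 = 11.
Ballots ranking Model U above Model S1: 21 − 11 = 10.
Model S1 wins the head-to-head 11–10.

Model S1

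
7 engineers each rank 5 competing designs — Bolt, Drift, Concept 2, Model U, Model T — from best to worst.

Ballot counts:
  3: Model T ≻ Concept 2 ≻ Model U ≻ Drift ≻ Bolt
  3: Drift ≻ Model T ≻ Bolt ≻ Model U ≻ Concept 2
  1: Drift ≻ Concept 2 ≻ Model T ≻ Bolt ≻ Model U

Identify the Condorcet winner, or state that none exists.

Drift

Check each pair by majority over 7 ballots:
Bolt vs Drift: Bolt preferred on 0 ballots; Drift wins 7–0.
Bolt–Concept 2: Concept 2 4–3.
Bolt vs Model U: Bolt wins 4–3.
Bolt vs Model T: 0 to 7, Model T.
Drift–Concept 2: Drift 4–3.
Drift vs Model U: Drift wins 4–3.
Drift vs Model T: Drift, 4–3.
Concept 2 vs Model U: Concept 2 preferred on 3+1 = 4 ballots; Concept 2 wins 4–3.
Concept 2 vs Model T: Concept 2 preferred on 1 ballot; Model T wins 6–1.
Model U–Model T: Model T 7–0.
Drift beats each of Bolt, Concept 2, Model U, Model T — Drift is the Condorcet winner.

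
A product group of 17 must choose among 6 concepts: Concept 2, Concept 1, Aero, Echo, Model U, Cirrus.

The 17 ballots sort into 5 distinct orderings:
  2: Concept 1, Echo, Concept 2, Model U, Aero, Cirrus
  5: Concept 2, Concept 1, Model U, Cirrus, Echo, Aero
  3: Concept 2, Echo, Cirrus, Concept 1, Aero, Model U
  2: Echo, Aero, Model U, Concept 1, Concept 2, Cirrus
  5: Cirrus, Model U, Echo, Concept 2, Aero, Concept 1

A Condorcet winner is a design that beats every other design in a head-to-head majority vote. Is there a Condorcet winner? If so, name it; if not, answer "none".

none

Head-to-head results (17 engineers):
Concept 2 vs Concept 1: Concept 2, 13–4.
Concept 2 vs Aero: Concept 2, 15–2.
Concept 2 vs Echo: Echo, 9–8.
Concept 2–Model U: Concept 2 10–7.
Concept 2–Cirrus: Concept 2 12–5.
Concept 1 vs Aero: Concept 1, 10–7.
Concept 1 vs Echo: Echo, 10–7.
Concept 1 vs Model U: Concept 1, 10–7.
Concept 1 vs Cirrus: Concept 1 wins 9–8.
Aero–Echo: Echo 17–0.
Aero vs Model U: Model U, 12–5.
Aero–Cirrus: Cirrus 13–4.
Echo–Model U: Model U 10–7.
Echo vs Cirrus: Cirrus, 10–7.
Model U vs Cirrus: Model U, 9–8.
Each design drops at least one matchup (Concept 2 loses to Echo; Concept 1 loses to Concept 2; Aero loses to Concept 2; Echo loses to Model U; Model U loses to Concept 2; Cirrus loses to Concept 2); the cycle Concept 2 beats Model U beats Echo beats Concept 2 rules out a Condorcet winner.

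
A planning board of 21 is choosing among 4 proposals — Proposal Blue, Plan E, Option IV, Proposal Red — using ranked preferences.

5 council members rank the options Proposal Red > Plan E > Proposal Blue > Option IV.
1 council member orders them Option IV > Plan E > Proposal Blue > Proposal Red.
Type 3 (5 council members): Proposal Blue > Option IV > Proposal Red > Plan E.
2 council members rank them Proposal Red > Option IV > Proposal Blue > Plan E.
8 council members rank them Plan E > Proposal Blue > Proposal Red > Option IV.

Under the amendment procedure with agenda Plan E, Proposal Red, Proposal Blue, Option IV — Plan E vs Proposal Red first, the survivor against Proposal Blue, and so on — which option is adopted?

Round 1: Plan E vs Proposal Red — 9–12, Proposal Red advances.
Round 2: Proposal Red vs Proposal Blue — 7–14, Proposal Blue advances.
Round 3: Proposal Blue vs Option IV — 18–3, Proposal Blue advances.
The agenda winner is Proposal Blue.

Proposal Blue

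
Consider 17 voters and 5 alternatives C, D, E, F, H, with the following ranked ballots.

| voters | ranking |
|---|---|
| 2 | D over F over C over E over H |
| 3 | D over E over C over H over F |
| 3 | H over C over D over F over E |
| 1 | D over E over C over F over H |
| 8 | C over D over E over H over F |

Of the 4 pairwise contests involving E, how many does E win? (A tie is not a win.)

2

E against each rival (17 voters):
E–C: C 13–4.
E vs D: D wins 17–0.
E vs F: E wins 12–5.
E vs H: E is ranked higher on 2+3+1+8 = 14 ballots, H on 3. E wins 14–3.
E beats F, H; loses to C, D — 2 pairwise wins.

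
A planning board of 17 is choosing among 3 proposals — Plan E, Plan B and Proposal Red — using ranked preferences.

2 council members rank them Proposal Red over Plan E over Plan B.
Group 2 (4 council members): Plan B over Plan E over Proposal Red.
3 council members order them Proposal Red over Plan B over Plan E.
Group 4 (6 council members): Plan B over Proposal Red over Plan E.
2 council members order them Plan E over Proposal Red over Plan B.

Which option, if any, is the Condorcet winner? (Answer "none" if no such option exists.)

Plan B

Head-to-head results (17 council members):
Plan E vs Plan B: Plan B wins 13–4.
Plan E vs Proposal Red: Plan E is ranked higher on 4+2 = 6 ballots, Proposal Red on 11. Proposal Red wins 11–6.
Plan B vs Proposal Red: Plan B preferred on 4+6 = 10 ballots; Plan B wins 10–7.
Plan B beats each of Plan E, Proposal Red — Plan B is the Condorcet winner.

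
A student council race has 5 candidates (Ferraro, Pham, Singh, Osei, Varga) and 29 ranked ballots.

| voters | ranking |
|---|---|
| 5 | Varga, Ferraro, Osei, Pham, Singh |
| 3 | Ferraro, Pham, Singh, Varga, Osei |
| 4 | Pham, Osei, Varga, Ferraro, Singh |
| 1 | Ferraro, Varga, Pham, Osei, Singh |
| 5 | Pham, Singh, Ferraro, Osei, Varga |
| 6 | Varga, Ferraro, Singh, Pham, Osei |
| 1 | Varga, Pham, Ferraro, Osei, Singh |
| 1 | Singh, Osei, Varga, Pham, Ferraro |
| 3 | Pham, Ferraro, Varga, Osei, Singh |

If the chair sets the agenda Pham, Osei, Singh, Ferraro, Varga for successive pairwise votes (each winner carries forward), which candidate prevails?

Varga

Round 1: Pham vs Osei — 23–6, Pham advances.
Round 2: Pham vs Singh — 22–7, Pham advances.
Round 3: Pham vs Ferraro — 14–15, Ferraro advances.
Round 4: Ferraro vs Varga — 12–17, Varga advances.
The agenda winner is Varga.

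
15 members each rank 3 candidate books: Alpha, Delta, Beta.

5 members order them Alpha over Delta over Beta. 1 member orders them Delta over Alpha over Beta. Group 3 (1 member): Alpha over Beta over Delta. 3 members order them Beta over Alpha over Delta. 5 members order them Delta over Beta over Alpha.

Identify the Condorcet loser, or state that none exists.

Pairwise majorities:
Alpha vs Delta: Alpha is ranked higher on 5+1+3 = 9 ballots, Delta on 6. Alpha wins 9–6.
Alpha vs Beta: 5+1+1 = 7 for Alpha, 8 for Beta — Beta by 8–7.
Delta vs Beta: 5+1+5 = 11 for Delta, 4 for Beta — Delta by 11–4.
Each book has at least one pairwise win (Alpha beats Delta; Delta beats Beta; Beta beats Alpha) — no Condorcet loser.

none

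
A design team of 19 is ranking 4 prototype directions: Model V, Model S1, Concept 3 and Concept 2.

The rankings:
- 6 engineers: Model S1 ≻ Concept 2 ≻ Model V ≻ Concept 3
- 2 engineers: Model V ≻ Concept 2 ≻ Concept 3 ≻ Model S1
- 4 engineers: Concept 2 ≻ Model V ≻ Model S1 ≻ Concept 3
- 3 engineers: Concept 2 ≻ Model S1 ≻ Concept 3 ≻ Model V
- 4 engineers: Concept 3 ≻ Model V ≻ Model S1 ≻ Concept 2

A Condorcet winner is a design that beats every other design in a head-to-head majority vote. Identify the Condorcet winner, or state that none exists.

none

Head-to-head results (19 engineers):
Model V vs Model S1: Model V, 10–9.
Model V vs Concept 3: Model V wins 12–7.
Model V vs Concept 2: Concept 2, 13–6.
Model S1 vs Concept 3: Model S1, 13–6.
Model S1–Concept 2: Model S1 10–9.
Concept 3 vs Concept 2: Concept 2 wins 15–4.
Every design loses at least once (Model V loses to Concept 2; Model S1 loses to Model V; Concept 3 loses to Model V; Concept 2 loses to Model S1). The majority relation contains the cycle Model V > Model S1 > Concept 2 > Model V, so there is no Condorcet winner.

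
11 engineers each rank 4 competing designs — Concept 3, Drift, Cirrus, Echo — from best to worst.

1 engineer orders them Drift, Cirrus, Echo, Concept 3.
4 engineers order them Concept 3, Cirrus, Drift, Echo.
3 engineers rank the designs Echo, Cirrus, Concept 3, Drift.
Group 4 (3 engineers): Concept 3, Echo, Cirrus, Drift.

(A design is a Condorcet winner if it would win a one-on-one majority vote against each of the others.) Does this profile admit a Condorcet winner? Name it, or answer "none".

Head-to-head results (11 engineers):
Concept 3 vs Drift: Concept 3, 10–1.
Concept 3 vs Cirrus: Concept 3 wins 7–4.
Concept 3 vs Echo: Concept 3, 7–4.
Drift vs Cirrus: Cirrus wins 10–1.
Drift–Echo: Echo 6–5.
Cirrus vs Echo: Echo, 6–5.
Concept 3 wins every pairwise contest, so Concept 3 is the Condorcet winner.

Concept 3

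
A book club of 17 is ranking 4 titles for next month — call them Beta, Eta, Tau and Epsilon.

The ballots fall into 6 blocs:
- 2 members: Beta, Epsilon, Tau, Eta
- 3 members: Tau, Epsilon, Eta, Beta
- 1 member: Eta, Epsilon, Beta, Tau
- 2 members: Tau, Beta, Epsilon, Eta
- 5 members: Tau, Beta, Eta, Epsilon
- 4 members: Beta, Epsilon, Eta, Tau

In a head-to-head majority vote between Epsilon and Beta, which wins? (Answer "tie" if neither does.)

Ballots ranking Epsilon above Beta: 3 + 1 = 4.
Ballots ranking Beta above Epsilon: 17 − 4 = 13.
Beta wins the head-to-head 13–4.

Beta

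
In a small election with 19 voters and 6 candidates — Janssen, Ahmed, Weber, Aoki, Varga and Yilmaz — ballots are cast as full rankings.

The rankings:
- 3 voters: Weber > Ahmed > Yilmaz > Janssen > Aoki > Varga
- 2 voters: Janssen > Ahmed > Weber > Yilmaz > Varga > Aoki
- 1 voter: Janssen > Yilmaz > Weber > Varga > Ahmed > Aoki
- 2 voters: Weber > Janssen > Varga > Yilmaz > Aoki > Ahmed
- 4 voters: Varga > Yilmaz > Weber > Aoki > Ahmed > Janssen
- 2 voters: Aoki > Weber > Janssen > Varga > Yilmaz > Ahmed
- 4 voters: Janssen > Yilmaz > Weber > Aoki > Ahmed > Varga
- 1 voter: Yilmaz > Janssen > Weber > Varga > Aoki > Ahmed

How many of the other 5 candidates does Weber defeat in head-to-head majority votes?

Weber against each rival (19 voters):
Weber–Janssen: Weber 11–8.
Weber vs Ahmed: 17 for Weber, 2 for Ahmed — Weber by 17–2.
Weber vs Aoki: Weber, 17–2.
Weber–Varga: Weber 15–4.
Weber vs Yilmaz: Weber is ranked higher on 3+2+2+2 = 9 ballots, Yilmaz on 10. Yilmaz wins 10–9.
Weber beats Janssen, Ahmed, Aoki, Varga; loses to Yilmaz — 4 pairwise wins.

4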